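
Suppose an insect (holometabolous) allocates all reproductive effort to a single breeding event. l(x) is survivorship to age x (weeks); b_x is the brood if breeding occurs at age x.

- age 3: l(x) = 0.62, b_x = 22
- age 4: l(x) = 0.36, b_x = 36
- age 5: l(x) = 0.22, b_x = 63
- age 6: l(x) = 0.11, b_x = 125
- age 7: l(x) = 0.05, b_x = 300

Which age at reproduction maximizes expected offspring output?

Expected offspring if breeding at age x = l(x) × b_x:
  age 3: 0.62 × 22 = 13.640
  age 4: 0.36 × 36 = 12.960
  age 5: 0.22 × 63 = 13.860
  age 6: 0.11 × 125 = 13.750
  age 7: 0.05 × 300 = 15.000
Maximum at age 7 (15.000).

7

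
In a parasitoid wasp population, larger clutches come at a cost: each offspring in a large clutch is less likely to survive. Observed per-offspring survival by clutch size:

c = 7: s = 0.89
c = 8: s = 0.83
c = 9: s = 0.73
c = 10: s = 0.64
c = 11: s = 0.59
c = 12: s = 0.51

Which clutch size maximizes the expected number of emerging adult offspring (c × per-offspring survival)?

8

Expected emerging adult offspring = c × s(c):
  c=7: 7 × 0.89 = 6.230
  c=8: 8 × 0.83 = 6.640
  c=9: 9 × 0.73 = 6.570
  c=10: 10 × 0.64 = 6.400
  c=11: 11 × 0.59 = 6.490
  c=12: 12 × 0.51 = 6.120
Maximum at c = 8 (6.640 emerging adult offspring).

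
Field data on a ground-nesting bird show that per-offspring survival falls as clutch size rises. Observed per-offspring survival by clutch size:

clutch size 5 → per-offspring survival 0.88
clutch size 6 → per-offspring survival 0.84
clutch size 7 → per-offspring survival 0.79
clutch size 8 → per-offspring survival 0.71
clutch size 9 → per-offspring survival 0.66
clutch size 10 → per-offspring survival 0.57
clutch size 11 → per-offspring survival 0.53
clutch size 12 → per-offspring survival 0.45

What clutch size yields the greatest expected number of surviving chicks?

Expected surviving chicks = c × s(c):
  c=5: 5 × 0.88 = 4.400
  c=6: 6 × 0.84 = 5.040
  c=7: 7 × 0.79 = 5.530
  c=8: 8 × 0.71 = 5.680
  c=9: 9 × 0.66 = 5.940
  c=10: 10 × 0.57 = 5.700
  c=11: 11 × 0.53 = 5.830
  c=12: 12 × 0.45 = 5.400
Maximum at c = 9 (5.940 surviving chicks).

9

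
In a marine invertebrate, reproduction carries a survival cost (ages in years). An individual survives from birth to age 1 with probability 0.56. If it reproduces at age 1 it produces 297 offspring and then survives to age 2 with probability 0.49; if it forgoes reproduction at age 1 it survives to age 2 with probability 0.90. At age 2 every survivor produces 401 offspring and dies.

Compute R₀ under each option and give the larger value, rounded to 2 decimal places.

breed at age 1: R₀ = 0.56 × (297 + 0.49 × 401) = 0.56 × 493.4900 = 276.3544
delay to age 2: R₀ = 0.56 × (0.90 × 401) = 0.56 × 360.9000 = 202.1040
Higher: breed at age 1 (276.3544).

276.35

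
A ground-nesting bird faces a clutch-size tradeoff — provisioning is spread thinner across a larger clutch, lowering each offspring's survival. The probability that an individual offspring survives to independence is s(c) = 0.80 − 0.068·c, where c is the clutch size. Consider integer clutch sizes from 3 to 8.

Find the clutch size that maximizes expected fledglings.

Expected fledglings = c × s(c):
  c=3: 3 × 0.596 = 1.788
  c=4: 4 × 0.528 = 2.112
  c=5: 5 × 0.460 = 2.300
  c=6: 6 × 0.392 = 2.352
  c=7: 7 × 0.324 = 2.268
  c=8: 8 × 0.256 = 2.048
Maximum at c = 6 (2.352 fledglings).

6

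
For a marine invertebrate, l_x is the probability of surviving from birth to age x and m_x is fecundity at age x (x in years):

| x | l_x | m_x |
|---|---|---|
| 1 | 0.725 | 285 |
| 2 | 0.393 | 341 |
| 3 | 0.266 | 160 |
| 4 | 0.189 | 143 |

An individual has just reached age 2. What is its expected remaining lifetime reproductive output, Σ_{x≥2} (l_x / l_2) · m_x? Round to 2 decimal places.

518.07

l_2 = 0.393. Conditional survival from age 2 to x is l_x / l_2.
  x=2: (0.393/0.393) × 341 = 341.0000
  x=3: (0.266/0.393) × 160 = 108.2952
  x=4: (0.189/0.393) × 143 = 68.7710
Sum = 341.0000 + 108.2952 + 68.7710 = 518.0662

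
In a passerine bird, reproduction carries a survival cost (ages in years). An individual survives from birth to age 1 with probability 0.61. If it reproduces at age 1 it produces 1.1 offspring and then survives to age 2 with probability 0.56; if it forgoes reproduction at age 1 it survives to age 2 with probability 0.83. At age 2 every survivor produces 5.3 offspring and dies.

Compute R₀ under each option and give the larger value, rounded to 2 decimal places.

2.68

breed at age 1: R₀ = 0.61 × (1.1 + 0.56 × 5.3) = 0.61 × 4.0680 = 2.4815
delay to age 2: R₀ = 0.61 × (0.83 × 5.3) = 0.61 × 4.3990 = 2.6834
Higher: delay to age 2 (2.6834).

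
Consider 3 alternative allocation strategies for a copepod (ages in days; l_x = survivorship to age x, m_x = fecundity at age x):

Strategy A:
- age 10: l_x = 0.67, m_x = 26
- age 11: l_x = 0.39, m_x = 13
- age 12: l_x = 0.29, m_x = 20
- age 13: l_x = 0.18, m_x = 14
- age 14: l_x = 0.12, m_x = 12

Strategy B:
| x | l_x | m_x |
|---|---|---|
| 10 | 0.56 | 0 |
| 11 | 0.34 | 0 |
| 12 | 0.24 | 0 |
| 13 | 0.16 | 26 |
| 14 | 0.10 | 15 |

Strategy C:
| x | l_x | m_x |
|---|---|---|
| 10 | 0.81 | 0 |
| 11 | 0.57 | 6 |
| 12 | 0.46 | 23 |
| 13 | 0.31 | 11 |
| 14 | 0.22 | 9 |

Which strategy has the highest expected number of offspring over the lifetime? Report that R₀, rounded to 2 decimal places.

Strategy A: R₀ = 0.67×26 + 0.39×13 + 0.29×20 + 0.18×14 + 0.12×12 = 32.2500
Strategy B: R₀ = 0.56×0 + 0.34×0 + 0.24×0 + 0.16×26 + 0.10×15 = 5.6600
Strategy C: R₀ = 0.81×0 + 0.57×6 + 0.46×23 + 0.31×11 + 0.22×9 = 19.3900
Highest R₀: strategy A with 32.2500.

32.25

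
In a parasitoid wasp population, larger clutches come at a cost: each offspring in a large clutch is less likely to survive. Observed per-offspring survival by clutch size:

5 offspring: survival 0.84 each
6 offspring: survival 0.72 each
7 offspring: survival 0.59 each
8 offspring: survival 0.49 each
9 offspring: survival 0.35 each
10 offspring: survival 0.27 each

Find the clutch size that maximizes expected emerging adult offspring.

6

Expected emerging adult offspring = c × s(c):
  c=5: 5 × 0.84 = 4.200
  c=6: 6 × 0.72 = 4.320
  c=7: 7 × 0.59 = 4.130
  c=8: 8 × 0.49 = 3.920
  c=9: 9 × 0.35 = 3.150
  c=10: 10 × 0.27 = 2.700
Maximum at c = 6 (4.320 emerging adult offspring).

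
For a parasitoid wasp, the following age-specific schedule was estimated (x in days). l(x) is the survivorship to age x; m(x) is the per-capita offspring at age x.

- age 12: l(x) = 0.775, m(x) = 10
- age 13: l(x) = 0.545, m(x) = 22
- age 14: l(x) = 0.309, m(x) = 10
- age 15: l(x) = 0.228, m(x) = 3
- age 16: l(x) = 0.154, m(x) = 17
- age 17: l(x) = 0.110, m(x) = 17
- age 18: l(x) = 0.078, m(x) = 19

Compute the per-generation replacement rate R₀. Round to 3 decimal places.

R₀ = Σ l(x) m(x):
  age 12: 0.775 × 10 = 7.7500
  age 13: 0.545 × 22 = 11.9900
  age 14: 0.309 × 10 = 3.0900
  age 15: 0.228 × 3 = 0.6840
  age 16: 0.154 × 17 = 2.6180
  age 17: 0.110 × 17 = 1.8700
  age 18: 0.078 × 19 = 1.4820
R₀ = 7.7500 + 11.9900 + 3.0900 + 0.6840 + 2.6180 + 1.8700 + 1.4820 = 29.4840

29.484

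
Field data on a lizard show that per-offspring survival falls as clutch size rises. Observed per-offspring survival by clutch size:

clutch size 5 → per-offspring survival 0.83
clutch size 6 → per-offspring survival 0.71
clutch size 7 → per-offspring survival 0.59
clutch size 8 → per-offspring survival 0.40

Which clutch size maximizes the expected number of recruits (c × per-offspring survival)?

Expected recruits = c × s(c):
  c=5: 5 × 0.83 = 4.150
  c=6: 6 × 0.71 = 4.260
  c=7: 7 × 0.59 = 4.130
  c=8: 8 × 0.40 = 3.200
Maximum at c = 6 (4.260 recruits).

6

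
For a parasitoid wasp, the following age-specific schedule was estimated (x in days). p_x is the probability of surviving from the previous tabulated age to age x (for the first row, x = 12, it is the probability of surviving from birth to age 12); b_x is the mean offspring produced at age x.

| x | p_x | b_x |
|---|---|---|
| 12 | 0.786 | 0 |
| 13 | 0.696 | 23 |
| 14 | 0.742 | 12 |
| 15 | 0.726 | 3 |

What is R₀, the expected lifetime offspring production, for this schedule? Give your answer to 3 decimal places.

18.337

Survivorship from birth: l_x = p_12·p_13·…·p_x.
  l_12 = 0.78600
  l_13 = 0.54706
  l_14 = 0.40592
  l_15 = 0.29469
R₀ = Σ l_x b_x:
  age 12: 0.78600 × 0 = 0.0000
  age 13: 0.54706 × 23 = 12.5824
  age 14: 0.40592 × 12 = 4.8710
  age 15: 0.29469 × 3 = 0.8841
R₀ = 0.0000 + 12.5824 + 4.8710 + 0.8841 = 18.3375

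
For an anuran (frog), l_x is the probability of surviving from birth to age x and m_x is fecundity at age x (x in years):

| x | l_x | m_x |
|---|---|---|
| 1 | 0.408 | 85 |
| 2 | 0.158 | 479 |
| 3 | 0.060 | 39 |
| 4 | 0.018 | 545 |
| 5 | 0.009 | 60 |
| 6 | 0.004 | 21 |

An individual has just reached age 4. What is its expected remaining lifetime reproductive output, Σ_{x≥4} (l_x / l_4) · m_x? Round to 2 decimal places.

579.67

l_4 = 0.018. Conditional survival from age 4 to x is l_x / l_4.
  x=4: (0.018/0.018) × 545 = 545.0000
  x=5: (0.009/0.018) × 60 = 30.0000
  x=6: (0.004/0.018) × 21 = 4.6667
Sum = 545.0000 + 30.0000 + 4.6667 = 579.6667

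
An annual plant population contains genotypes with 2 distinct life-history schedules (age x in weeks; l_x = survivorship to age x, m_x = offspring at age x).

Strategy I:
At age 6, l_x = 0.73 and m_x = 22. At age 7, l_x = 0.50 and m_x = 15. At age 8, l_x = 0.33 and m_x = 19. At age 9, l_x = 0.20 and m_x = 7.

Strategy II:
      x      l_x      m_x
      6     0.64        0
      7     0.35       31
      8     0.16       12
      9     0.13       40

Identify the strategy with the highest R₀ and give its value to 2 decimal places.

31.23

Strategy I: R₀ = 0.73×22 + 0.50×15 + 0.33×19 + 0.20×7 = 31.2300
Strategy II: R₀ = 0.64×0 + 0.35×31 + 0.16×12 + 0.13×40 = 17.9700
Highest R₀: strategy I with 31.2300.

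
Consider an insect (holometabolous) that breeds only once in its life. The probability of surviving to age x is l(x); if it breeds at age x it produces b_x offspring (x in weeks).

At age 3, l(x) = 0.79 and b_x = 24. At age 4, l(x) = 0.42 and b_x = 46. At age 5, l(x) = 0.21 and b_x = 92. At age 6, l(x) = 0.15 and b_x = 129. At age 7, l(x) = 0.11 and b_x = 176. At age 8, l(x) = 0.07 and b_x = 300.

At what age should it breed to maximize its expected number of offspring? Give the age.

Expected offspring if breeding at age x = l(x) × b_x:
  age 3: 0.79 × 24 = 18.960
  age 4: 0.42 × 46 = 19.320
  age 5: 0.21 × 92 = 19.320
  age 6: 0.15 × 129 = 19.350
  age 7: 0.11 × 176 = 19.360
  age 8: 0.07 × 300 = 21.000
Maximum at age 8 (21.000).

8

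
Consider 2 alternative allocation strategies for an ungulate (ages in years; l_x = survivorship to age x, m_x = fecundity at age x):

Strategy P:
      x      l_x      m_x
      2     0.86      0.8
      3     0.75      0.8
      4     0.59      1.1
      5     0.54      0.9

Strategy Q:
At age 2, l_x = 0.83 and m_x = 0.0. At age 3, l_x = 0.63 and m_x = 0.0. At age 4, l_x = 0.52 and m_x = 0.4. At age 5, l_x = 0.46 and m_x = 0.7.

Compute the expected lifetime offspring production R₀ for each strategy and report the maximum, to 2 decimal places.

Strategy P: R₀ = 0.86×0.8 + 0.75×0.8 + 0.59×1.1 + 0.54×0.9 = 2.4230
Strategy Q: R₀ = 0.83×0.0 + 0.63×0.0 + 0.52×0.4 + 0.46×0.7 = 0.5300
Highest R₀: strategy P with 2.4230.

2.42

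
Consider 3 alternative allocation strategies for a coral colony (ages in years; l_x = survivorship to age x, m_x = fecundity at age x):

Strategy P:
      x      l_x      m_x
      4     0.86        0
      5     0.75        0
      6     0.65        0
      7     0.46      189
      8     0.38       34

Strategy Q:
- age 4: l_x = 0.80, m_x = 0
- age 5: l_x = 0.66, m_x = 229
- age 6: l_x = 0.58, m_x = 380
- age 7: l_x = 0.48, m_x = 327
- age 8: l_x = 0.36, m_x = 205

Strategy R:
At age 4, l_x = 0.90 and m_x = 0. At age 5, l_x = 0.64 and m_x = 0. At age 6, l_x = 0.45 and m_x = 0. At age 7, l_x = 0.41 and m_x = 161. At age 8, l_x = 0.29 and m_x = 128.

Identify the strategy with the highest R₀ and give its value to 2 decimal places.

602.30

Strategy P: R₀ = 0.86×0 + 0.75×0 + 0.65×0 + 0.46×189 + 0.38×34 = 99.8600
Strategy Q: R₀ = 0.80×0 + 0.66×229 + 0.58×380 + 0.48×327 + 0.36×205 = 602.3000
Strategy R: R₀ = 0.90×0 + 0.64×0 + 0.45×0 + 0.41×161 + 0.29×128 = 103.1300
Highest R₀: strategy Q with 602.3000.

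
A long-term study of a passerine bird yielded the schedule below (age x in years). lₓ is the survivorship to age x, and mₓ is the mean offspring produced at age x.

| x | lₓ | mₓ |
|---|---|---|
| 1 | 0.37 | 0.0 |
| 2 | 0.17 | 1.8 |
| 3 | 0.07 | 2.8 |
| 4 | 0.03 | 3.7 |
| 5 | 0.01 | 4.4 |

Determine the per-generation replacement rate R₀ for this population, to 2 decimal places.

0.66

R₀ = Σ lₓ mₓ:
  age 1: 0.37 × 0.0 = 0.0000
  age 2: 0.17 × 1.8 = 0.3060
  age 3: 0.07 × 2.8 = 0.1960
  age 4: 0.03 × 3.7 = 0.1110
  age 5: 0.01 × 4.4 = 0.0440
R₀ = 0.0000 + 0.3060 + 0.1960 + 0.1110 + 0.0440 = 0.6570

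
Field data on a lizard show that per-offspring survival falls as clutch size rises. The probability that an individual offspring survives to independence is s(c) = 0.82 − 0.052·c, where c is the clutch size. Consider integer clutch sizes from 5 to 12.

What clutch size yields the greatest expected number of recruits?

Expected recruits = c × s(c):
  c=5: 5 × 0.560 = 2.800
  c=6: 6 × 0.508 = 3.048
  c=7: 7 × 0.456 = 3.192
  c=8: 8 × 0.404 = 3.232
  c=9: 9 × 0.352 = 3.168
  c=10: 10 × 0.300 = 3.000
  c=11: 11 × 0.248 = 2.728
  c=12: 12 × 0.196 = 2.352
Maximum at c = 8 (3.232 recruits).

8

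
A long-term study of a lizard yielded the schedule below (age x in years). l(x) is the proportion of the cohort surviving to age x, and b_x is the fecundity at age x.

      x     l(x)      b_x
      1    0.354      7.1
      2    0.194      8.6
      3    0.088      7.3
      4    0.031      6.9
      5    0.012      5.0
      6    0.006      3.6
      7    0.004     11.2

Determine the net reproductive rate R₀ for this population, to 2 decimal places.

R₀ = Σ l(x) b_x:
  age 1: 0.354 × 7.1 = 2.5134
  age 2: 0.194 × 8.6 = 1.6684
  age 3: 0.088 × 7.3 = 0.6424
  age 4: 0.031 × 6.9 = 0.2139
  age 5: 0.012 × 5.0 = 0.0600
  age 6: 0.006 × 3.6 = 0.0216
  age 7: 0.004 × 11.2 = 0.0448
R₀ = 2.5134 + 1.6684 + 0.6424 + 0.2139 + 0.0600 + 0.0216 + 0.0448 = 5.1645

5.16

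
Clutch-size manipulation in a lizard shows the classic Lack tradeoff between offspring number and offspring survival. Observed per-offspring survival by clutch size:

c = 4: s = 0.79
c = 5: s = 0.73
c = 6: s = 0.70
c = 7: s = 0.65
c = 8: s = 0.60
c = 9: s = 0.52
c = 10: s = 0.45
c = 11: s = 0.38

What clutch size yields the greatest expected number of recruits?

8

Expected recruits = c × s(c):
  c=4: 4 × 0.79 = 3.160
  c=5: 5 × 0.73 = 3.650
  c=6: 6 × 0.70 = 4.200
  c=7: 7 × 0.65 = 4.550
  c=8: 8 × 0.60 = 4.800
  c=9: 9 × 0.52 = 4.680
  c=10: 10 × 0.45 = 4.500
  c=11: 11 × 0.38 = 4.180
Maximum at c = 8 (4.800 recruits).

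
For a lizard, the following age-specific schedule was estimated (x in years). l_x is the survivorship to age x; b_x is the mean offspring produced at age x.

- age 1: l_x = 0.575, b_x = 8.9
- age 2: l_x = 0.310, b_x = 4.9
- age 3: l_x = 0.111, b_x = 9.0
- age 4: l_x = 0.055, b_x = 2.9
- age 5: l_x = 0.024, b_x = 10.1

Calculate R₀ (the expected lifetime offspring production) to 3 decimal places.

R₀ = Σ l_x b_x:
  age 1: 0.575 × 8.9 = 5.1175
  age 2: 0.310 × 4.9 = 1.5190
  age 3: 0.111 × 9.0 = 0.9990
  age 4: 0.055 × 2.9 = 0.1595
  age 5: 0.024 × 10.1 = 0.2424
R₀ = 5.1175 + 1.5190 + 0.9990 + 0.1595 + 0.2424 = 8.0374

8.037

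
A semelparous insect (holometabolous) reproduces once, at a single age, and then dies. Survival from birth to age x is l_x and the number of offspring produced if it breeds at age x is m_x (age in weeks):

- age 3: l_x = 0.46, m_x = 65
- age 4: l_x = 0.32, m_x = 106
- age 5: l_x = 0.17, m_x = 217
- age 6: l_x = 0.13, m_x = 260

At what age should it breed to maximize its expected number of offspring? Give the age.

Expected offspring if breeding at age x = l_x × m_x:
  age 3: 0.46 × 65 = 29.900
  age 4: 0.32 × 106 = 33.920
  age 5: 0.17 × 217 = 36.890
  age 6: 0.13 × 260 = 33.800
Maximum at age 5 (36.890).

5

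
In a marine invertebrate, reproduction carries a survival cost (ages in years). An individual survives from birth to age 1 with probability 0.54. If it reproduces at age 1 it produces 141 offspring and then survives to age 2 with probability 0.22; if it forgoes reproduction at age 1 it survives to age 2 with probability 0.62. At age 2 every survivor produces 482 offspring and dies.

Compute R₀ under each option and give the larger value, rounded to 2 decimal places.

breed at age 1: R₀ = 0.54 × (141 + 0.22 × 482) = 0.54 × 247.0400 = 133.4016
delay to age 2: R₀ = 0.54 × (0.62 × 482) = 0.54 × 298.8400 = 161.3736
Higher: delay to age 2 (161.3736).

161.37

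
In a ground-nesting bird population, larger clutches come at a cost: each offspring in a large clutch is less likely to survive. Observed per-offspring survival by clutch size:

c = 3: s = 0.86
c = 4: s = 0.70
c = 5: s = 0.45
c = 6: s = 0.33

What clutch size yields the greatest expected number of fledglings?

4

Expected fledglings = c × s(c):
  c=3: 3 × 0.86 = 2.580
  c=4: 4 × 0.70 = 2.800
  c=5: 5 × 0.45 = 2.250
  c=6: 6 × 0.33 = 1.980
Maximum at c = 4 (2.800 fledglings).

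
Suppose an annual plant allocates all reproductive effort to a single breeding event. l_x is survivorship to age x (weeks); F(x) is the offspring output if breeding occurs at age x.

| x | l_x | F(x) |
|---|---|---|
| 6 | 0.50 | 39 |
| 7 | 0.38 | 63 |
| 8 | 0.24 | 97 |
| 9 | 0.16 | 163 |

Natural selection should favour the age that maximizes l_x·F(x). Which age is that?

Expected offspring if breeding at age x = l_x × F(x):
  age 6: 0.50 × 39 = 19.500
  age 7: 0.38 × 63 = 23.940
  age 8: 0.24 × 97 = 23.280
  age 9: 0.16 × 163 = 26.080
Maximum at age 9 (26.080).

9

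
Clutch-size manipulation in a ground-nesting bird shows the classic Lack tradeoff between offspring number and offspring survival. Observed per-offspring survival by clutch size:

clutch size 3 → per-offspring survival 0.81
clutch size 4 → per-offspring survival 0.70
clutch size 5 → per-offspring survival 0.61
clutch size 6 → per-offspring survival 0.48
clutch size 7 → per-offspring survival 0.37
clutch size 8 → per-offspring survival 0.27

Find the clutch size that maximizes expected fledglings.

5

Expected fledglings = c × s(c):
  c=3: 3 × 0.81 = 2.430
  c=4: 4 × 0.70 = 2.800
  c=5: 5 × 0.61 = 3.050
  c=6: 6 × 0.48 = 2.880
  c=7: 7 × 0.37 = 2.590
  c=8: 8 × 0.27 = 2.160
Maximum at c = 5 (3.050 fledglings).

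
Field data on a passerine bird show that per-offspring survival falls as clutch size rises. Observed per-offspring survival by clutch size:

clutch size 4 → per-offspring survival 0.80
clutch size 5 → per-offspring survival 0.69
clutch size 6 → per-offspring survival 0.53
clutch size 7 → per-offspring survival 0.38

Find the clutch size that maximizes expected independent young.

Expected independent young = c × s(c):
  c=4: 4 × 0.80 = 3.200
  c=5: 5 × 0.69 = 3.450
  c=6: 6 × 0.53 = 3.180
  c=7: 7 × 0.38 = 2.660
Maximum at c = 5 (3.450 independent young).

5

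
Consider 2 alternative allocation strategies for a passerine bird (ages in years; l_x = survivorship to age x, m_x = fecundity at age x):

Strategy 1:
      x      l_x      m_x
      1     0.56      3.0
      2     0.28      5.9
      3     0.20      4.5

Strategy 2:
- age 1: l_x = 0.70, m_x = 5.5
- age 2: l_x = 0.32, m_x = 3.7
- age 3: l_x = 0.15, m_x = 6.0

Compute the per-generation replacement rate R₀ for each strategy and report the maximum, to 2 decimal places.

Strategy 1: R₀ = 0.56×3.0 + 0.28×5.9 + 0.20×4.5 = 4.2320
Strategy 2: R₀ = 0.70×5.5 + 0.32×3.7 + 0.15×6.0 = 5.9340
Highest R₀: strategy 2 with 5.9340.

5.93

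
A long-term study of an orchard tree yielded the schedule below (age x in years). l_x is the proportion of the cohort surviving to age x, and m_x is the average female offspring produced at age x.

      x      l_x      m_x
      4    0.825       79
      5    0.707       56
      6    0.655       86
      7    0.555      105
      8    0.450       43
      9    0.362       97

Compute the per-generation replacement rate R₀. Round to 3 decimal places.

273.836

R₀ = Σ l_x m_x:
  age 4: 0.825 × 79 = 65.1750
  age 5: 0.707 × 56 = 39.5920
  age 6: 0.655 × 86 = 56.3300
  age 7: 0.555 × 105 = 58.2750
  age 8: 0.450 × 43 = 19.3500
  age 9: 0.362 × 97 = 35.1140
R₀ = 65.1750 + 39.5920 + 56.3300 + 58.2750 + 19.3500 + 35.1140 = 273.8360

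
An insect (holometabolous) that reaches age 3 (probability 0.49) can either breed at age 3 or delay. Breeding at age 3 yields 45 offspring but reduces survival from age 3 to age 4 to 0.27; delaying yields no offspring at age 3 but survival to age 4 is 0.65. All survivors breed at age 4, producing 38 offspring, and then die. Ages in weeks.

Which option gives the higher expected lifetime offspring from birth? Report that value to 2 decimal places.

breed at age 3: R₀ = 0.49 × (45 + 0.27 × 38) = 0.49 × 55.2600 = 27.0774
delay to age 4: R₀ = 0.49 × (0.65 × 38) = 0.49 × 24.7000 = 12.1030
Higher: breed at age 3 (27.0774).

27.08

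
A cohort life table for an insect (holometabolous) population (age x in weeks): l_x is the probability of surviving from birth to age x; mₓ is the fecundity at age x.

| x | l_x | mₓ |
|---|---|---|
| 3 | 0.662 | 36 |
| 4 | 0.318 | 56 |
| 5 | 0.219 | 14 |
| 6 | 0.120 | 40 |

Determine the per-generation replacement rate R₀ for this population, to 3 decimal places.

R₀ = Σ l_x mₓ:
  age 3: 0.662 × 36 = 23.8320
  age 4: 0.318 × 56 = 17.8080
  age 5: 0.219 × 14 = 3.0660
  age 6: 0.120 × 40 = 4.8000
R₀ = 23.8320 + 17.8080 + 3.0660 + 4.8000 = 49.5060

49.506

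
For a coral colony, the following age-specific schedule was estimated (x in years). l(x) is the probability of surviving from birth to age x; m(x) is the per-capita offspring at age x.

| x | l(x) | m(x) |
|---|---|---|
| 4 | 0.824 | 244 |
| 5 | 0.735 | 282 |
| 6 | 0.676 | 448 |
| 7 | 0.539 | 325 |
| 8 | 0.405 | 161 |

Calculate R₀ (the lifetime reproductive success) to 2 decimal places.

951.55

R₀ = Σ l(x) m(x):
  age 4: 0.824 × 244 = 201.0560
  age 5: 0.735 × 282 = 207.2700
  age 6: 0.676 × 448 = 302.8480
  age 7: 0.539 × 325 = 175.1750
  age 8: 0.405 × 161 = 65.2050
R₀ = 201.0560 + 207.2700 + 302.8480 + 175.1750 + 65.2050 = 951.5540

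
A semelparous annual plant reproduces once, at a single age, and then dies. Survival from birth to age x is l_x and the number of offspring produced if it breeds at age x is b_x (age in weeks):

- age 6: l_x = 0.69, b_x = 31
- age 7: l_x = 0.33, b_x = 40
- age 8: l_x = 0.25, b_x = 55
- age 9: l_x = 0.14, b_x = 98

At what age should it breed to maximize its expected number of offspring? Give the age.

6

Expected offspring if breeding at age x = l_x × b_x:
  age 6: 0.69 × 31 = 21.390
  age 7: 0.33 × 40 = 13.200
  age 8: 0.25 × 55 = 13.750
  age 9: 0.14 × 98 = 13.720
Maximum at age 6 (21.390).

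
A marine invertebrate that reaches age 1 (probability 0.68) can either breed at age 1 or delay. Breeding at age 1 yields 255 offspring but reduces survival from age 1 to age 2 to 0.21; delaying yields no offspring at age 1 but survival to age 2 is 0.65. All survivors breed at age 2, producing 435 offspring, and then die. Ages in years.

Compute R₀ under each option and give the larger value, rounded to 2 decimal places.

235.52

breed at age 1: R₀ = 0.68 × (255 + 0.21 × 435) = 0.68 × 346.3500 = 235.5180
delay to age 2: R₀ = 0.68 × (0.65 × 435) = 0.68 × 282.7500 = 192.2700
Higher: breed at age 1 (235.5180).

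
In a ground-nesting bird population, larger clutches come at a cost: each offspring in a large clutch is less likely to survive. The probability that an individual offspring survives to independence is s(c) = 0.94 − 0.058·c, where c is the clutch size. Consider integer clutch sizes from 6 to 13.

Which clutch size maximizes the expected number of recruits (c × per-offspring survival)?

8

Expected recruits = c × s(c):
  c=6: 6 × 0.592 = 3.552
  c=7: 7 × 0.534 = 3.738
  c=8: 8 × 0.476 = 3.808
  c=9: 9 × 0.418 = 3.762
  c=10: 10 × 0.360 = 3.600
  c=11: 11 × 0.302 = 3.322
  c=12: 12 × 0.244 = 2.928
  c=13: 13 × 0.186 = 2.418
Maximum at c = 8 (3.808 recruits).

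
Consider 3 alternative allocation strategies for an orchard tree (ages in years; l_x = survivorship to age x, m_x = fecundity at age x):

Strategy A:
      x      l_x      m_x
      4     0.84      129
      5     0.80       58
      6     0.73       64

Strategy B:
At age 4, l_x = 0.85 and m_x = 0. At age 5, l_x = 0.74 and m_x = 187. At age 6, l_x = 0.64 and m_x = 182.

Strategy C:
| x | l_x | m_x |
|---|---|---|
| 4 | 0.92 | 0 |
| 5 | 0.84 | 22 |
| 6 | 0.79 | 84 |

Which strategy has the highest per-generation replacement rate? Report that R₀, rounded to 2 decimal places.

254.86

Strategy A: R₀ = 0.84×129 + 0.80×58 + 0.73×64 = 201.4800
Strategy B: R₀ = 0.85×0 + 0.74×187 + 0.64×182 = 254.8600
Strategy C: R₀ = 0.92×0 + 0.84×22 + 0.79×84 = 84.8400
Highest R₀: strategy B with 254.8600.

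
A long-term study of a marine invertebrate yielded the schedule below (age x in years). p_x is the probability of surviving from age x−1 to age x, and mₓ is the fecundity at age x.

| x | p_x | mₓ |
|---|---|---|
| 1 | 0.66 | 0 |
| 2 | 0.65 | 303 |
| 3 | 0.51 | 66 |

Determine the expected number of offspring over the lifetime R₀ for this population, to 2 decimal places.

Survivorship from birth: l_x = p_1·p_2·…·p_x.
  l_1 = 0.66000
  l_2 = 0.42900
  l_3 = 0.21879
R₀ = Σ l_x mₓ:
  age 1: 0.66000 × 0 = 0.0000
  age 2: 0.42900 × 303 = 129.9870
  age 3: 0.21879 × 66 = 14.4401
R₀ = 0.0000 + 129.9870 + 14.4401 = 144.4271

144.43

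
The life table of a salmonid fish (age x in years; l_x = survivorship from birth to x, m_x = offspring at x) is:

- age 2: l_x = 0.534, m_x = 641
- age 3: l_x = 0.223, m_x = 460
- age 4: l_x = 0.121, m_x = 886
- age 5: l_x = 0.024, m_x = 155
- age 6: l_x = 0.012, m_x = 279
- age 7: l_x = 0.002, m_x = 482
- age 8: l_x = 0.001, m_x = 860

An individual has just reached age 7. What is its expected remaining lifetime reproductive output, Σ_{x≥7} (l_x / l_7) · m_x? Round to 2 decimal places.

912.00

l_7 = 0.002. Conditional survival from age 7 to x is l_x / l_7.
  x=7: (0.002/0.002) × 482 = 482.0000
  x=8: (0.001/0.002) × 860 = 430.0000
Sum = 482.0000 + 430.0000 = 912.0000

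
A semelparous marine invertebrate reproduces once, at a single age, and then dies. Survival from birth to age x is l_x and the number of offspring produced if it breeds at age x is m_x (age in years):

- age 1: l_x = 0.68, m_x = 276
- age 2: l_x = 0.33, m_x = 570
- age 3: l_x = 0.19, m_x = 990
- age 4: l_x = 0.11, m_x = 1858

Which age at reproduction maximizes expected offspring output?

4

Expected offspring if breeding at age x = l_x × m_x:
  age 1: 0.68 × 276 = 187.680
  age 2: 0.33 × 570 = 188.100
  age 3: 0.19 × 990 = 188.100
  age 4: 0.11 × 1858 = 204.380
Maximum at age 4 (204.380).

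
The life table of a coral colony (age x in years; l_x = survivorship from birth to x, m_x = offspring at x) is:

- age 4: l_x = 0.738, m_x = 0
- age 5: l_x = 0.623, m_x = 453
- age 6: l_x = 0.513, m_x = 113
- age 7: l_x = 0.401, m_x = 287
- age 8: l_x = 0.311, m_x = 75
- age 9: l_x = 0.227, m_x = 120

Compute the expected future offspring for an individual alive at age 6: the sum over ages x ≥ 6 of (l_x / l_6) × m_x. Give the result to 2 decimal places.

l_6 = 0.513. Conditional survival from age 6 to x is l_x / l_6.
  x=6: (0.513/0.513) × 113 = 113.0000
  x=7: (0.401/0.513) × 287 = 224.3411
  x=8: (0.311/0.513) × 75 = 45.4678
  x=9: (0.227/0.513) × 120 = 53.0994
Sum = 113.0000 + 224.3411 + 45.4678 + 53.0994 = 435.9084

435.91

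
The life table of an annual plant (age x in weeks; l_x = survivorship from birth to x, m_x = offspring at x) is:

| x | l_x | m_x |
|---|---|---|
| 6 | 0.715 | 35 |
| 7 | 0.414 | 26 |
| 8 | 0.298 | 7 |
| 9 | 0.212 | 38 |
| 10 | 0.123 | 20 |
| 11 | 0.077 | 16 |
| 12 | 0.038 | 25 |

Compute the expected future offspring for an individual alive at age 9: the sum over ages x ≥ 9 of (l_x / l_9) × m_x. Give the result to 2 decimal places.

l_9 = 0.212. Conditional survival from age 9 to x is l_x / l_9.
  x=9: (0.212/0.212) × 38 = 38.0000
  x=10: (0.123/0.212) × 20 = 11.6038
  x=11: (0.077/0.212) × 16 = 5.8113
  x=12: (0.038/0.212) × 25 = 4.4811
Sum = 38.0000 + 11.6038 + 5.8113 + 4.4811 = 59.8962

59.90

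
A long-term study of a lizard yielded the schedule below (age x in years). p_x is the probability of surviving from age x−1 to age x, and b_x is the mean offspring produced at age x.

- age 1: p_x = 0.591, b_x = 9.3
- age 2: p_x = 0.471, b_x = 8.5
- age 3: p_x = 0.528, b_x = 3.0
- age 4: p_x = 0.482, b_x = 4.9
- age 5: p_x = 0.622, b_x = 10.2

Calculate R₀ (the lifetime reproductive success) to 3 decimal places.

Survivorship from birth: l_x = p_1·p_2·…·p_x.
  l_1 = 0.59100
  l_2 = 0.27836
  l_3 = 0.14697
  l_4 = 0.07084
  l_5 = 0.04406
R₀ = Σ l_x b_x:
  age 1: 0.59100 × 9.3 = 5.4963
  age 2: 0.27836 × 8.5 = 2.3661
  age 3: 0.14697 × 3.0 = 0.4409
  age 4: 0.07084 × 4.9 = 0.3471
  age 5: 0.04406 × 10.2 = 0.4494
R₀ = 5.4963 + 2.3661 + 0.4409 + 0.3471 + 0.4494 = 9.0998

9.100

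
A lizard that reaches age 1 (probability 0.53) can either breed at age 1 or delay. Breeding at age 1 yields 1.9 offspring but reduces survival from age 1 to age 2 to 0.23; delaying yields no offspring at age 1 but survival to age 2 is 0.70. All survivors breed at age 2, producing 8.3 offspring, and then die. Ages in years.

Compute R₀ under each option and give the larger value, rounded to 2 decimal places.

breed at age 1: R₀ = 0.53 × (1.9 + 0.23 × 8.3) = 0.53 × 3.8090 = 2.0188
delay to age 2: R₀ = 0.53 × (0.70 × 8.3) = 0.53 × 5.8100 = 3.0793
Higher: delay to age 2 (3.0793).

3.08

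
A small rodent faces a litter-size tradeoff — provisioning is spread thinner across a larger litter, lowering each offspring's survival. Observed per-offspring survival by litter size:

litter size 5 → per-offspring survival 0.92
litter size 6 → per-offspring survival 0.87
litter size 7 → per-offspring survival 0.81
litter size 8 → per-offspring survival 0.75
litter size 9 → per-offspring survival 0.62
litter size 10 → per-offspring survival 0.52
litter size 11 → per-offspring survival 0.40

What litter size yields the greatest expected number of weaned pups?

8

Expected weaned pups = c × s(c):
  c=5: 5 × 0.92 = 4.600
  c=6: 6 × 0.87 = 5.220
  c=7: 7 × 0.81 = 5.670
  c=8: 8 × 0.75 = 6.000
  c=9: 9 × 0.62 = 5.580
  c=10: 10 × 0.52 = 5.200
  c=11: 11 × 0.40 = 4.400
Maximum at c = 8 (6.000 weaned pups).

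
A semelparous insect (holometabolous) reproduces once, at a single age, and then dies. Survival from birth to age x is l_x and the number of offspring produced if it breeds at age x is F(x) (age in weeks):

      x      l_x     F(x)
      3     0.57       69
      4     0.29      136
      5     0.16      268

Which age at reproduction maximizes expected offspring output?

Expected offspring if breeding at age x = l_x × F(x):
  age 3: 0.57 × 69 = 39.330
  age 4: 0.29 × 136 = 39.440
  age 5: 0.16 × 268 = 42.880
Maximum at age 5 (42.880).

5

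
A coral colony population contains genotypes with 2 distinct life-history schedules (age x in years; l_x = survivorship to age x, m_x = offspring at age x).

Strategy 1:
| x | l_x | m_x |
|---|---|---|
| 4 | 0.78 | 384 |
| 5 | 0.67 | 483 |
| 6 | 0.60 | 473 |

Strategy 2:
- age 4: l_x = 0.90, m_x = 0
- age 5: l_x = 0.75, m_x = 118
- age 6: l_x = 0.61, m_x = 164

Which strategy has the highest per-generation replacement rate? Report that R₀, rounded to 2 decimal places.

Strategy 1: R₀ = 0.78×384 + 0.67×483 + 0.60×473 = 906.9300
Strategy 2: R₀ = 0.90×0 + 0.75×118 + 0.61×164 = 188.5400
Highest R₀: strategy 1 with 906.9300.

906.93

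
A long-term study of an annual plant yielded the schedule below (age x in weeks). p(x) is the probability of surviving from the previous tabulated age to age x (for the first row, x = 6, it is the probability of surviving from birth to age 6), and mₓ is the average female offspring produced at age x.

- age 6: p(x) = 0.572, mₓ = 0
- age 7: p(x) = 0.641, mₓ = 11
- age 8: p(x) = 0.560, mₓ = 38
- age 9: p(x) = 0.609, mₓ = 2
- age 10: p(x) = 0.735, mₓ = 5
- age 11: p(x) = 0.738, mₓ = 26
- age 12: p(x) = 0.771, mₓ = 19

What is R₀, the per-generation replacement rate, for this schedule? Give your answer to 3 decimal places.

15.302

Survivorship from birth: l_x = p_6·p_7·…·p_x.
  l_6 = 0.57200
  l_7 = 0.36665
  l_8 = 0.20533
  l_9 = 0.12504
  l_10 = 0.09191
  l_11 = 0.06783
  l_12 = 0.05229
R₀ = Σ l_x mₓ:
  age 6: 0.57200 × 0 = 0.0000
  age 7: 0.36665 × 11 = 4.0332
  age 8: 0.20533 × 38 = 7.8025
  age 9: 0.12504 × 2 = 0.2501
  age 10: 0.09191 × 5 = 0.4596
  age 11: 0.06783 × 26 = 1.7636
  age 12: 0.05229 × 19 = 0.9935
R₀ = 0.0000 + 4.0332 + 7.8025 + 0.2501 + 0.4596 + 1.7636 + 0.9935 = 15.3024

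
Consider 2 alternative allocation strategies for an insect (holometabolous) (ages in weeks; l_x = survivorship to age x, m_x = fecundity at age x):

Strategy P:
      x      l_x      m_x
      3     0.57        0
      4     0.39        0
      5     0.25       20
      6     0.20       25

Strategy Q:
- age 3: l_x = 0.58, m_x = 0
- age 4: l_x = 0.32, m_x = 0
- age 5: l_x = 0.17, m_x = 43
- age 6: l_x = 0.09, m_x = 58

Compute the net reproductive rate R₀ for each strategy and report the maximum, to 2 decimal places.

Strategy P: R₀ = 0.57×0 + 0.39×0 + 0.25×20 + 0.20×25 = 10.0000
Strategy Q: R₀ = 0.58×0 + 0.32×0 + 0.17×43 + 0.09×58 = 12.5300
Highest R₀: strategy Q with 12.5300.

12.53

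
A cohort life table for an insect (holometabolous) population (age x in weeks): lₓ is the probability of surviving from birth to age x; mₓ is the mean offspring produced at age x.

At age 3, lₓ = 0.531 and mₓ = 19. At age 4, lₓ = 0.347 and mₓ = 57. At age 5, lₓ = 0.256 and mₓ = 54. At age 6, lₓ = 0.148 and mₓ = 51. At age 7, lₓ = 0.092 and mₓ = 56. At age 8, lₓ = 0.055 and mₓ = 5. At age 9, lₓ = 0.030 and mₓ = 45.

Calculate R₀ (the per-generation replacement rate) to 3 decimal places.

R₀ = Σ lₓ mₓ:
  age 3: 0.531 × 19 = 10.0890
  age 4: 0.347 × 57 = 19.7790
  age 5: 0.256 × 54 = 13.8240
  age 6: 0.148 × 51 = 7.5480
  age 7: 0.092 × 56 = 5.1520
  age 8: 0.055 × 5 = 0.2750
  age 9: 0.030 × 45 = 1.3500
R₀ = 10.0890 + 19.7790 + 13.8240 + 7.5480 + 5.1520 + 0.2750 + 1.3500 = 58.0170

58.017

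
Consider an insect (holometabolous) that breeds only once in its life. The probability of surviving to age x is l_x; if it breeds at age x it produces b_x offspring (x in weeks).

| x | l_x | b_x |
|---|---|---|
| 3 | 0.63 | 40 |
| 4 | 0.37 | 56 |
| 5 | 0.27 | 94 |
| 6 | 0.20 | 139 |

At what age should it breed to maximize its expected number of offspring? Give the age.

6

Expected offspring if breeding at age x = l_x × b_x:
  age 3: 0.63 × 40 = 25.200
  age 4: 0.37 × 56 = 20.720
  age 5: 0.27 × 94 = 25.380
  age 6: 0.20 × 139 = 27.800
Maximum at age 6 (27.800).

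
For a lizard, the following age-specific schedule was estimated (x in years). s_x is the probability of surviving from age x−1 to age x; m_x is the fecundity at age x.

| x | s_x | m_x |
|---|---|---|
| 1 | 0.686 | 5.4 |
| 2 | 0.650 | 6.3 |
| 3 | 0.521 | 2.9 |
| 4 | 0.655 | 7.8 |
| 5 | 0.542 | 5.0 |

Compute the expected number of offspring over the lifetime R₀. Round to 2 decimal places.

Survivorship from birth: l_x = s_1·s_2·…·s_x.
  l_1 = 0.68600
  l_2 = 0.44590
  l_3 = 0.23231
  l_4 = 0.15217
  l_5 = 0.08247
R₀ = Σ l_x m_x:
  age 1: 0.68600 × 5.4 = 3.7044
  age 2: 0.44590 × 6.3 = 2.8092
  age 3: 0.23231 × 2.9 = 0.6737
  age 4: 0.15217 × 7.8 = 1.1869
  age 5: 0.08247 × 5.0 = 0.4123
R₀ = 3.7044 + 2.8092 + 0.6737 + 1.1869 + 0.4123 = 8.7865

8.79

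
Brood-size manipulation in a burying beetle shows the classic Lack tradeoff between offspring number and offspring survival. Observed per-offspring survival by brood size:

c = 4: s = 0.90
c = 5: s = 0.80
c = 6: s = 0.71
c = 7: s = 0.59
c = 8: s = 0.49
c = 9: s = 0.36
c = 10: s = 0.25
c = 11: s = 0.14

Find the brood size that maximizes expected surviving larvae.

6

Expected surviving larvae = c × s(c):
  c=4: 4 × 0.90 = 3.600
  c=5: 5 × 0.80 = 4.000
  c=6: 6 × 0.71 = 4.260
  c=7: 7 × 0.59 = 4.130
  c=8: 8 × 0.49 = 3.920
  c=9: 9 × 0.36 = 3.240
  c=10: 10 × 0.25 = 2.500
  c=11: 11 × 0.14 = 1.540
Maximum at c = 6 (4.260 surviving larvae).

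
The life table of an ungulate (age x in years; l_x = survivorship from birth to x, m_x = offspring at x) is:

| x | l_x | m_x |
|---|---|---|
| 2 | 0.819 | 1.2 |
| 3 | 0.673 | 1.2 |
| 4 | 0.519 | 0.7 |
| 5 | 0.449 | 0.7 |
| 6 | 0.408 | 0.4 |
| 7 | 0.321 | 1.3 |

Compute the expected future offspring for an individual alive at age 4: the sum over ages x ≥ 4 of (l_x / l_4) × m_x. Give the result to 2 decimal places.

l_4 = 0.519. Conditional survival from age 4 to x is l_x / l_4.
  x=4: (0.519/0.519) × 0.7 = 0.7000
  x=5: (0.449/0.519) × 0.7 = 0.6056
  x=6: (0.408/0.519) × 0.4 = 0.3145
  x=7: (0.321/0.519) × 1.3 = 0.8040
Sum = 0.7000 + 0.6056 + 0.3145 + 0.8040 = 2.4241

2.42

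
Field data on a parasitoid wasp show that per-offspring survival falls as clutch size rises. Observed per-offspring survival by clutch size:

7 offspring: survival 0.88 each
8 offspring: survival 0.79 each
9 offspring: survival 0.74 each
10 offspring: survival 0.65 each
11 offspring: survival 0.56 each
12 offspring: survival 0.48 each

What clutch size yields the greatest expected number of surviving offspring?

Expected surviving offspring = c × s(c):
  c=7: 7 × 0.88 = 6.160
  c=8: 8 × 0.79 = 6.320
  c=9: 9 × 0.74 = 6.660
  c=10: 10 × 0.65 = 6.500
  c=11: 11 × 0.56 = 6.160
  c=12: 12 × 0.48 = 5.760
Maximum at c = 9 (6.660 surviving offspring).

9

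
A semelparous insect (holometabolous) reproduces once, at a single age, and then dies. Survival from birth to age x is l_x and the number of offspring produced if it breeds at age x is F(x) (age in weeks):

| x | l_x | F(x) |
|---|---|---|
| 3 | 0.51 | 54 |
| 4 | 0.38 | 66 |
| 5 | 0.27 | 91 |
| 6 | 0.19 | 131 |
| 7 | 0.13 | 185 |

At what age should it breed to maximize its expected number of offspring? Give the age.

3

Expected offspring if breeding at age x = l_x × F(x):
  age 3: 0.51 × 54 = 27.540
  age 4: 0.38 × 66 = 25.080
  age 5: 0.27 × 91 = 24.570
  age 6: 0.19 × 131 = 24.890
  age 7: 0.13 × 185 = 24.050
Maximum at age 3 (27.540).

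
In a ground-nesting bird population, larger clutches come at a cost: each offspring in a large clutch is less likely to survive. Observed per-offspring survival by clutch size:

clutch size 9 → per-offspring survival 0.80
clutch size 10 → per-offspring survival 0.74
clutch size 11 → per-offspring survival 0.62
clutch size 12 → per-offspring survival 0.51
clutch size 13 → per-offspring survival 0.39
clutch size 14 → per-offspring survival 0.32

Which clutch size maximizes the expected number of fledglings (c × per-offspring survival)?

10

Expected fledglings = c × s(c):
  c=9: 9 × 0.80 = 7.200
  c=10: 10 × 0.74 = 7.400
  c=11: 11 × 0.62 = 6.820
  c=12: 12 × 0.51 = 6.120
  c=13: 13 × 0.39 = 5.070
  c=14: 14 × 0.32 = 4.480
Maximum at c = 10 (7.400 fledglings).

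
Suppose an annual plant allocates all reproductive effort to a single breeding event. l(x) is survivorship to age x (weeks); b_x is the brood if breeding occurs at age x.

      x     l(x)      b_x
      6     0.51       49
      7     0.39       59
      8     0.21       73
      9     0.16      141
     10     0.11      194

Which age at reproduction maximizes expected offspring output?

Expected offspring if breeding at age x = l(x) × b_x:
  age 6: 0.51 × 49 = 24.990
  age 7: 0.39 × 59 = 23.010
  age 8: 0.21 × 73 = 15.330
  age 9: 0.16 × 141 = 22.560
  age 10: 0.11 × 194 = 21.340
Maximum at age 6 (24.990).

6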